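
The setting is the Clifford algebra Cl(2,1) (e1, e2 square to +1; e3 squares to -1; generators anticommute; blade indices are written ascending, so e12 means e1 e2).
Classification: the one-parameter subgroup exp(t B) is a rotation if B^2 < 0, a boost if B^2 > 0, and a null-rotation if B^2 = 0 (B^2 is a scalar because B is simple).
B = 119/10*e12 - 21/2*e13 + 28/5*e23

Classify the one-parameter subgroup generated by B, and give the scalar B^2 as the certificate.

B^2 term by term: the squares give (119/10)^2*(e12)^2 + (-21/2)^2*(e13)^2 + (28/5)^2*(e23)^2 = 14161/100*(-1) + 441/4*(+1) + 784/25*(+1) = 0 (each basis 2-blade squares to minus the product of its generators' squares); cross terms between blades sharing an index anticommute and cancel. So B^2 = 0.
Answer: null-rotation, certificate B^2 = 0. Key observation: B^2 = 0 is a conjugation invariant, so its sign decides the class regardless of the surface form of B.


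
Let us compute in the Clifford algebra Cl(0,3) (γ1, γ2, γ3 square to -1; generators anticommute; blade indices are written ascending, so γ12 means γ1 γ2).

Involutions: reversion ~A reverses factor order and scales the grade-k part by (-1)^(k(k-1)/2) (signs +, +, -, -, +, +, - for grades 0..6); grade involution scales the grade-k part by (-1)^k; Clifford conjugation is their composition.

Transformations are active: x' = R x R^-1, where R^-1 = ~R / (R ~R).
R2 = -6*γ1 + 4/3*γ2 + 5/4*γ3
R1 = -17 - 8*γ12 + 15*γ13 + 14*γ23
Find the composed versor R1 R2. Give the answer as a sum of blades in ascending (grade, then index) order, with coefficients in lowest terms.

Distribute over the terms of R2 (each basis-blade product reordered to ascending indices, repeated generators contracted through their squares):
R1 (-6*γ1) = 102*γ1 + 48*γ2 - 90*γ3 - 84*γ123
R1 (4/3*γ2) = 32/3*γ1 - 68/3*γ2 + 56/3*γ3 - 20*γ123
R1 (5/4*γ3) = -75/4*γ1 - 35/2*γ2 - 85/4*γ3 - 10*γ123
Summing the partial products and collecting blades:
Answer: 1127/12*γ1 + 47/6*γ2 - 1111/12*γ3 - 114*γ123


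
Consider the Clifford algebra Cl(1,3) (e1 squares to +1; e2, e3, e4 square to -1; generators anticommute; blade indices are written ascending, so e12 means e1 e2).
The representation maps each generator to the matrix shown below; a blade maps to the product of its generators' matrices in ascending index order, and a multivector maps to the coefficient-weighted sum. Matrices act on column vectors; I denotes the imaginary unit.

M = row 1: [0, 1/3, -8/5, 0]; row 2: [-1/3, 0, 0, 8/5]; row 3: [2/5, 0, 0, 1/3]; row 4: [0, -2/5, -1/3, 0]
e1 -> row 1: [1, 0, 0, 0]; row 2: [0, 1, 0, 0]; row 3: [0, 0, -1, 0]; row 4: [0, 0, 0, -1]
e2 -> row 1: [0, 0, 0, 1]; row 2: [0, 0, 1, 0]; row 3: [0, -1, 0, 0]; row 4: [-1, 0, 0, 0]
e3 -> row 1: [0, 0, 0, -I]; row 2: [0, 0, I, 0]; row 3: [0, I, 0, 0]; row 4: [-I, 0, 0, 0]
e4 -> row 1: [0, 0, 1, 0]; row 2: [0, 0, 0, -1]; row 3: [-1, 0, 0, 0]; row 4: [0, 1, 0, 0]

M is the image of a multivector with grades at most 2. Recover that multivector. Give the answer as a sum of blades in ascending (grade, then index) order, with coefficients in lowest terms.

Method: the blade images are trace-orthogonal — tr(rho(e_A) rho(e_B)^-1) = 4 if A = B and 0 otherwise — and rho(e_A)^-1 = (e_A)^2 * rho(e_A) with (e_A)^2 = +1 or -1, so the coefficient of e_A in the preimage is (e_A)^2 * tr(M rho(e_A))/4.
Nonzero projections over blades of grade <= 2: e4: (e4)^2 = -1, tr(M rho(e4)) = 4, coefficient -1; e14: (e14)^2 = +1, tr(M rho(e14)) = -12/5, coefficient -3/5; e24: (e24)^2 = -1, tr(M rho(e24)) = -4/3, coefficient 1/3. Every other blade of grade <= 2 projects to 0.
Answer: -e4 - 3/5*e14 + 1/3*e24


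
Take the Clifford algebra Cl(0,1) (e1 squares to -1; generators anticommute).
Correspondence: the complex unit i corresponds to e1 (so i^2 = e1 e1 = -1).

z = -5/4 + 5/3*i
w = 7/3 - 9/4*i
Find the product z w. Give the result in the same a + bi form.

In blades: z = -5/4 + 5/3*e1, w = 7/3 - 9/4*e1.
Distribute z over w term by term (generator squares from the signature, products reordered to ascending indices): (-5/4)*w = -35/12 + 45/16*e1; (5/3*e1)*w = 15/4 + 35/9*e1.
Sum: 5/6 + 965/144*e1; translating back through the correspondence:
Answer: 5/6 + 965/144*i


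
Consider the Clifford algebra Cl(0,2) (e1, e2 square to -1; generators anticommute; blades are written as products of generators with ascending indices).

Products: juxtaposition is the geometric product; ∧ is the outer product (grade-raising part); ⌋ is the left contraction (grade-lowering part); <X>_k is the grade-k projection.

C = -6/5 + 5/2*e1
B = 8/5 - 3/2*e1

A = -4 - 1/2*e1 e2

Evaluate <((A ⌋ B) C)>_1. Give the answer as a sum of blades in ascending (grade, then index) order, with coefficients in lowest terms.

step 1: -32/5 + 6*e1
step 2: -183/25 - 116/5*e1
step 3: -116/5*e1
Answer: -116/5*e1


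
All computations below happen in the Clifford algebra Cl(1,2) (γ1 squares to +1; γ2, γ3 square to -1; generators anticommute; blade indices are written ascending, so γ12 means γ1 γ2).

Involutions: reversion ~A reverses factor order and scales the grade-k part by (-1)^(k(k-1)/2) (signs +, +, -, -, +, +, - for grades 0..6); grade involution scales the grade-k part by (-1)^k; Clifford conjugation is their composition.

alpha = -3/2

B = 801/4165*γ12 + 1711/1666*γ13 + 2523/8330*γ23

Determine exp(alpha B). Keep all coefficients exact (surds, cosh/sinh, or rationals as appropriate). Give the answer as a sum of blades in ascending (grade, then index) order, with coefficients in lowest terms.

B^2 term by term: the squares give (801/4165)^2*(γ12)^2 + (1711/1666)^2*(γ13)^2 + (2523/8330)^2*(γ23)^2 = 641601/17347225*(+1) + 2927521/2775556*(+1) + 6365529/69388900*(-1) = 1 (each basis 2-blade squares to minus the product of its generators' squares); cross terms between blades sharing an index anticommute and cancel. So B^2 = 1.
B^2 = 1 — the positive square puts this in the hyperbolic regime; l = 1, alpha*l = -3/2, so exp(alpha B) = cosh(-3/2) + (sinh(-3/2)/1)*B = cosh(3/2) + (-sinh(3/2))*B.
Answer: cosh(3/2) - 801*sinh(3/2)/4165*γ12 - 1711*sinh(3/2)/1666*γ13 - 2523*sinh(3/2)/8330*γ23


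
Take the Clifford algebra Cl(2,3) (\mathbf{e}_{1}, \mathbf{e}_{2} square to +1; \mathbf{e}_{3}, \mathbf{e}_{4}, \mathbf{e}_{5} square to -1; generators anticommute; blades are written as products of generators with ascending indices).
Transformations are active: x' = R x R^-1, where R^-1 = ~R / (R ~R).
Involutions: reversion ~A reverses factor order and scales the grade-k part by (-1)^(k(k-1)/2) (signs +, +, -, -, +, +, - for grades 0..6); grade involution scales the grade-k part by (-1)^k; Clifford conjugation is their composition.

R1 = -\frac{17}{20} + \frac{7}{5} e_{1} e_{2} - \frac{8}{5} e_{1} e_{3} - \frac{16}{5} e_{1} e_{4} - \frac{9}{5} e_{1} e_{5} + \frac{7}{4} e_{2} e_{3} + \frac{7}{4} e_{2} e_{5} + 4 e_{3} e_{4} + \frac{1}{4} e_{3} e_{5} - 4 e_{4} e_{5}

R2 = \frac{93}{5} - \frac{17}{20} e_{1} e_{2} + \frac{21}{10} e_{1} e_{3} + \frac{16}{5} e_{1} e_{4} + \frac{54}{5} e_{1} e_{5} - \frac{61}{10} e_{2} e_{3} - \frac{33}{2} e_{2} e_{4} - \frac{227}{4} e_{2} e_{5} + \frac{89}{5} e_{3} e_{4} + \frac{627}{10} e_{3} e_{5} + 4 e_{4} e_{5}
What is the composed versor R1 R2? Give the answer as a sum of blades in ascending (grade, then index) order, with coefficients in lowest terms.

Distribute over the grade parts of R1 (each basis-blade product reordered to ascending indices, repeated generators contracted through their squares):
<R1>_0 (= -\frac{17}{20}) R2 = -\frac{1581}{100} + \frac{289}{400} e_{1} e_{2} - \frac{357}{200} e_{1} e_{3} - \frac{68}{25} e_{1} e_{4} - \frac{459}{50} e_{1} e_{5} + \frac{1037}{200} e_{2} e_{3} + \frac{561}{40} e_{2} e_{4} + \frac{3859}{80} e_{2} e_{5} - \frac{1513}{100} e_{3} e_{4} - \frac{10659}{200} e_{3} e_{5} - \frac{17}{5} e_{4} e_{5}
<R1>_2 (= \frac{7}{5} e_{1} e_{2} - \frac{8}{5} e_{1} e_{3} - \frac{16}{5} e_{1} e_{4} - \frac{9}{5} e_{1} e_{5} + \frac{7}{4} e_{2} e_{3} + \frac{7}{4} e_{2} e_{5} + 4 e_{3} e_{4} + \frac{1}{4} e_{3} e_{5} - 4 e_{4} e_{5}) R2 = -\frac{17017}{80} + \frac{6727}{40} e_{1} e_{2} - \frac{88853}{400} e_{1} e_{3} - \frac{487}{50} e_{1} e_{4} - \frac{4239}{400} e_{1} e_{5} + \frac{88353}{400} e_{2} e_{3} - \frac{27731}{100} e_{2} e_{4} - \frac{2629}{100} e_{2} e_{5} + \frac{14139}{40} e_{3} e_{4} + \frac{1567}{80} e_{3} e_{5} + \frac{1375}{8} e_{4} e_{5} + \frac{506}{25} e_{1} e_{2} e_{3} e_{4} + \frac{9189}{400} e_{1} e_{2} e_{3} e_{5} - \frac{297}{2} e_{1} e_{2} e_{4} e_{5} + \frac{981}{5} e_{1} e_{3} e_{4} e_{5} - \frac{6413}{40} e_{2} e_{3} e_{4} e_{5}
Summing the partial products and collecting blades:
Answer: -\frac{91409}{400} + \frac{67559}{400} e_{1} e_{2} - \frac{89567}{400} e_{1} e_{3} - \frac{623}{50} e_{1} e_{4} - \frac{7911}{400} e_{1} e_{5} + \frac{90427}{400} e_{2} e_{3} - \frac{52657}{200} e_{2} e_{4} + \frac{8779}{400} e_{2} e_{5} + \frac{67669}{200} e_{3} e_{4} - \frac{13483}{400} e_{3} e_{5} + \frac{6739}{40} e_{4} e_{5} + \frac{506}{25} e_{1} e_{2} e_{3} e_{4} + \frac{9189}{400} e_{1} e_{2} e_{3} e_{5} - \frac{297}{2} e_{1} e_{2} e_{4} e_{5} + \frac{981}{5} e_{1} e_{3} e_{4} e_{5} - \frac{6413}{40} e_{2} e_{3} e_{4} e_{5}


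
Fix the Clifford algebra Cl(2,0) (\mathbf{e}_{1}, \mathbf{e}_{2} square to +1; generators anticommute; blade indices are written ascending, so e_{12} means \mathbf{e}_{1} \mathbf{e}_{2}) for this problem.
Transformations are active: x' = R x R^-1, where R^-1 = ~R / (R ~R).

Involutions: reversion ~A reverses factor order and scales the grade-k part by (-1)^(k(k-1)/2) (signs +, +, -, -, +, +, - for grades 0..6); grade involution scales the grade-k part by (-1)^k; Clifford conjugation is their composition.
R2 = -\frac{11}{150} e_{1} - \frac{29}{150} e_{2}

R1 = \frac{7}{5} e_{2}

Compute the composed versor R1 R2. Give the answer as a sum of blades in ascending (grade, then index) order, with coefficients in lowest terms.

Distribute over the terms of R1 (each basis-blade product reordered to ascending indices, repeated generators contracted through their squares):
(\frac{7}{5} e_{2}) R2 = -\frac{203}{750} + \frac{77}{750} e_{12}
Answer: -\frac{203}{750} + \frac{77}{750} e_{12}


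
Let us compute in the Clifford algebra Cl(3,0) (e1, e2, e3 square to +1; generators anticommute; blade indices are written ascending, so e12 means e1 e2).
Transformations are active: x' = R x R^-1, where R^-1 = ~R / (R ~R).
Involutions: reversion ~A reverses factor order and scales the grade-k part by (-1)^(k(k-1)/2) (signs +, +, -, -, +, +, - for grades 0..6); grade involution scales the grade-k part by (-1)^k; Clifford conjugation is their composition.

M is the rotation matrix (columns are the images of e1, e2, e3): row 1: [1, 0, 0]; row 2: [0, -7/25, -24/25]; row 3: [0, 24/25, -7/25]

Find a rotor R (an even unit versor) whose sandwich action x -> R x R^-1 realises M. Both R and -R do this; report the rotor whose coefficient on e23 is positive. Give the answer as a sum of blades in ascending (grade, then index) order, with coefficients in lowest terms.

Method: write R = a + b12*e12 + b13*e13 + b23*e23 with a^2 + b12^2 + b13^2 + b23^2 = 1 (so R^-1 = ~R). Expanding the columns R e_j ~R gives tr M = 4a^2 - 1 and, from the antisymmetric part, M21 - M12 = -4a*b12, M13 - M31 = 4a*b13, M32 - M23 = -4a*b23.
Here tr M = 11/25, so a^2 = (1 + tr M)/4 = 9/25 and a = ±3/5. Taking a = 3/5: M21 - M12 = 0, M13 - M31 = 0, M32 - M23 = 48/25, giving b12 = 0, b13 = 0, b23 = -4/5, i.e. R = 3/5 - 4/5*e23.
Its e23 coefficient is negative, so report the other preimage -R.
Answer: -3/5 + 4/5*e23. Sheet selection: the two-to-one cover makes ±R indistinguishable at the matrix level (trace 11/25), so uniqueness comes from the required sign on e23.


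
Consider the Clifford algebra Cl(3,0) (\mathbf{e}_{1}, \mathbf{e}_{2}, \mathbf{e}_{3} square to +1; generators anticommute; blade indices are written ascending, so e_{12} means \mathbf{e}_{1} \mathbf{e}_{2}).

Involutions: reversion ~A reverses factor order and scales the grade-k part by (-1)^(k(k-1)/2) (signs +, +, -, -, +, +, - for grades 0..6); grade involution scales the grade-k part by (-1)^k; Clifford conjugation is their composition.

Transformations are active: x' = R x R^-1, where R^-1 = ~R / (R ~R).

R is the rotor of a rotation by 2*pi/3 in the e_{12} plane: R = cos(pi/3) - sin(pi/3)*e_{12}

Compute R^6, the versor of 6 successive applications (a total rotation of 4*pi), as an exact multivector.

Half-angle bookkeeping: 6 applications in e_{12} add up to rotor phase 6*pi/3 = 2 \pi, so R^6 = cos(2 \pi) - sin(2 \pi)*e_{12}.
cos(2 \pi) = 1 and sin(2 \pi) = 0, so R^6 = 1. The total rotation 4*pi is 2 full turns, so every vector returns to itself, yet the rotor is +1, back on the identity sheet (an even number of 2*pi turns).
Answer: 1


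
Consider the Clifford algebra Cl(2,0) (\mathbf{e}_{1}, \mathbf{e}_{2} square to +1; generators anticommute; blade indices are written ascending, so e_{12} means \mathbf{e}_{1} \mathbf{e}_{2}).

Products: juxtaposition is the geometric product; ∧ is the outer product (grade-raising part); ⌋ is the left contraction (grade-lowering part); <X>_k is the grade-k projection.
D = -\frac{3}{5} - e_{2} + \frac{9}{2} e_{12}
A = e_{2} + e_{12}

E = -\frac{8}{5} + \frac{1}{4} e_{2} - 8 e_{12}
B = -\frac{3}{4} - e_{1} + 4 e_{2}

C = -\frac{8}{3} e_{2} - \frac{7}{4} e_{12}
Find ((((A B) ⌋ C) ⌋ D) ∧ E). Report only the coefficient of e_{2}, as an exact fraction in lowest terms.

step 1: 4 + 4 e_{1} + \frac{1}{4} e_{2} + \frac{1}{4} e_{12}
step 2: -\frac{11}{48} + \frac{7}{16} e_{1} - \frac{53}{3} e_{2} - 7 e_{12}
step 3: \frac{11833}{240} + \frac{159}{2} e_{1} + \frac{211}{96} e_{2} - \frac{33}{32} e_{12}
step 4: -\frac{11833}{150} - \frac{636}{5} e_{1} + \frac{2819}{320} e_{2} - \frac{44749}{120} e_{12}
Answer: \frac{2819}{320}


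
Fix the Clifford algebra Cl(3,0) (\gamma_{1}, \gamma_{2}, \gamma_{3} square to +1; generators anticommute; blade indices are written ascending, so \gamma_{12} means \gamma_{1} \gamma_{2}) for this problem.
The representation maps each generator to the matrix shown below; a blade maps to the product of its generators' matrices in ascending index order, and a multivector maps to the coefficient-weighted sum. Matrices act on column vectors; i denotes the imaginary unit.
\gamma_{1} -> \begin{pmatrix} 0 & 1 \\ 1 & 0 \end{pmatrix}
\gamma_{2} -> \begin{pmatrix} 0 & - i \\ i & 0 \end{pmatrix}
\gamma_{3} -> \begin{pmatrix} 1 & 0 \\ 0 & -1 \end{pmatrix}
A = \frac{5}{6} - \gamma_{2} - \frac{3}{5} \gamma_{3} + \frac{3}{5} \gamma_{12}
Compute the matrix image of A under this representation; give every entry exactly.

Bivector images (products of the table entries): rho(\gamma_{12}) = rho(\gamma_{1})rho(\gamma_{2}) = \begin{pmatrix} i & 0 \\ 0 & - i \end{pmatrix}.
M = (\frac{5}{6})*1 + (-1)*rho(\gamma_{2}) + (-\frac{3}{5})*rho(\gamma_{3}) + (\frac{3}{5})*rho(\gamma_{12}), summed entrywise (1 is the identity matrix):
Answer: \begin{pmatrix} \frac{7}{30} + \frac{3 i}{5} & i \\ - i & \frac{43}{30} - \frac{3 i}{5} \end{pmatrix}


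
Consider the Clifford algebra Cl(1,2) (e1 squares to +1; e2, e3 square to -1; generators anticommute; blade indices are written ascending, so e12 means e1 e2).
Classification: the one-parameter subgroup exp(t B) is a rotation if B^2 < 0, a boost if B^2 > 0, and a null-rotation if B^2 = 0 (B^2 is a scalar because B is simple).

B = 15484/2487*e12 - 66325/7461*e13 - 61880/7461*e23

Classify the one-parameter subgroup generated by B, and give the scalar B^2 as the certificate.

B^2 term by term: the squares give (15484/2487)^2*(e12)^2 + (-66325/7461)^2*(e13)^2 + (-61880/7461)^2*(e23)^2 = 239754256/6185169*(+1) + 4399005625/55666521*(+1) + 3829134400/55666521*(-1) = 49 (each basis 2-blade squares to minus the product of its generators' squares); cross terms between blades sharing an index anticommute and cancel. So B^2 = 49.
Answer: boost, certificate B^2 = 49. B^2 = 49 is basis-independent, so its sign is the whole story.


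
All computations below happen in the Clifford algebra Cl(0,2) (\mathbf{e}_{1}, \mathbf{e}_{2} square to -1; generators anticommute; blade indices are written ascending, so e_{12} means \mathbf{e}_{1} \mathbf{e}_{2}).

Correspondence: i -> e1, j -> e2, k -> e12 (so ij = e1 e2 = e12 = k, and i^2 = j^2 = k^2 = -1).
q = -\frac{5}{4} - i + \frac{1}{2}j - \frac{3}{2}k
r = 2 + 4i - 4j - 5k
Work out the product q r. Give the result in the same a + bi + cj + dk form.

In blades: q = -\frac{5}{4} - e_{1} + \frac{1}{2} e_{2} - \frac{3}{2} e_{12}, r = 2 + 4 e_{1} - 4 e_{2} - 5 e_{12}.
Distribute q over r term by term (generator squares from the signature, products reordered to ascending indices): (-\frac{5}{4})*r = -\frac{5}{2} - 5 e_{1} + 5 e_{2} + \frac{25}{4} e_{12}; (-e_{1})*r = 4 - 2 e_{1} - 5 e_{2} + 4 e_{12}; (\frac{1}{2} e_{2})*r = 2 - \frac{5}{2} e_{1} + e_{2} - 2 e_{12}; (-\frac{3}{2} e_{12})*r = -\frac{15}{2} - 6 e_{1} - 6 e_{2} - 3 e_{12}.
Sum: -4 - \frac{31}{2} e_{1} - 5 e_{2} + \frac{21}{4} e_{12}; translating back through the correspondence:
Answer: -4 - \frac{31}{2}i - 5j + \frac{21}{4}k


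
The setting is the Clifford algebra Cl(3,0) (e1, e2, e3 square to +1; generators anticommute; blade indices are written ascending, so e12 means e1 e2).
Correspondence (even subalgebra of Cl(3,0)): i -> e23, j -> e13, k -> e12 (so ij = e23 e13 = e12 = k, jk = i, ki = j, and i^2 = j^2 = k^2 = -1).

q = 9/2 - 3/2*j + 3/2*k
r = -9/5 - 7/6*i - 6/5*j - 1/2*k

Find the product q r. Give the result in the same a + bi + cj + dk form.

In blades: q = 9/2 + 3/2*e12 - 3/2*e13, r = -9/5 - 1/2*e12 - 6/5*e13 - 7/6*e23.
Distribute q over r term by term (generator squares from the signature, products reordered to ascending indices): (9/2)*r = -81/10 - 9/4*e12 - 27/5*e13 - 21/4*e23; (3/2*e12)*r = 3/4 - 27/10*e12 - 7/4*e13 + 9/5*e23; (-3/2*e13)*r = -9/5 - 7/4*e12 + 27/10*e13 + 3/4*e23.
Sum: -183/20 - 67/10*e12 - 89/20*e13 - 27/10*e23; translating back through the correspondence:
Answer: -183/20 - 27/10*i - 89/20*j - 67/10*k


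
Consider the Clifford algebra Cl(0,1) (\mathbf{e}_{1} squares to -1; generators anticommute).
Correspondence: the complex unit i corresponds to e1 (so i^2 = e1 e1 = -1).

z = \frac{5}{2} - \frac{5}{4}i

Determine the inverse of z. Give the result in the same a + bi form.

In blades: z = \frac{5}{2} - \frac{5}{4} e_{1}.
With qbar = \frac{5}{2} + \frac{5}{4} e_{1} (scalar fixed, mapped units negated), z qbar = \frac{125}{16} (the sum of squared coefficients), so z^-1 = qbar / (\frac{125}{16}) = \frac{8}{25} + \frac{4}{25} e_{1}; translating back:
Answer: \frac{8}{25} + \frac{4}{25}i


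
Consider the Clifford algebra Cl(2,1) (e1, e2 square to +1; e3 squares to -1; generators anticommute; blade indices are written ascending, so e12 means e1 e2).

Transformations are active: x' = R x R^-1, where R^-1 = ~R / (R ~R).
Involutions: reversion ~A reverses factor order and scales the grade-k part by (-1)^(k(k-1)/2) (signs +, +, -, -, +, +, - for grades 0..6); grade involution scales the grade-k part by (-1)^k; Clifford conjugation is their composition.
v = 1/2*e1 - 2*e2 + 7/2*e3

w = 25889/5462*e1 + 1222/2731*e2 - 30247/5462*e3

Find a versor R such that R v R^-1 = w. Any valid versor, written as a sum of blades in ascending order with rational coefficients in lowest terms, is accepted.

Since q(v) = q(w) = -8, the sum R = v + w = 14310/2731*e1 - 4240/2731*e2 - 5565/2731*e3 does the job whenever invertible.
Answer: 14310/2731*e1 - 4240/2731*e2 - 5565/2731*e3


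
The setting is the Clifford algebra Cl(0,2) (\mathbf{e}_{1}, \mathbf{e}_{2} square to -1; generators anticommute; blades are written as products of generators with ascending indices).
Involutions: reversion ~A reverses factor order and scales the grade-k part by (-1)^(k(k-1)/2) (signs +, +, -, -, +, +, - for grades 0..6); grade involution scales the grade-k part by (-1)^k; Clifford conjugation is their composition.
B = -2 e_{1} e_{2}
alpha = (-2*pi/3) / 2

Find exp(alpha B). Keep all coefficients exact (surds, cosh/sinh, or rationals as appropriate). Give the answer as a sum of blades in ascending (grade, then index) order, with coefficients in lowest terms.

B^2 = (-2)^2*(e_{1} e_{2})^2 = 4*(-1) = -4 (a basis 2-blade squares to minus the product of its generators' squares).
B^2 = -4 — since the square is negative, the closed form is circular: l = 2, alpha*l = - \frac{2 \pi}{3}, so exp(alpha B) = cos(- \frac{2 \pi}{3}) + (sin(- \frac{2 \pi}{3})/2)*B = - \frac{1}{2} + (- \frac{\sqrt{3}}{4})*B.
Answer: - \frac{1}{2} + \frac{\sqrt{3}}{2} e_{1} e_{2}


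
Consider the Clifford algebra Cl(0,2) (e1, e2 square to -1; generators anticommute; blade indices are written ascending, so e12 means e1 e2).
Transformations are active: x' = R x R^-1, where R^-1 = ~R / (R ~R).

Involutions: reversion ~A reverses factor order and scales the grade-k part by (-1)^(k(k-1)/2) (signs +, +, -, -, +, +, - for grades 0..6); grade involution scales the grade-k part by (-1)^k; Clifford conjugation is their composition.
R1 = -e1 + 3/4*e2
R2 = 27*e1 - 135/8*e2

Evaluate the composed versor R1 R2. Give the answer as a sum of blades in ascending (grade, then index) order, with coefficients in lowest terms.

Distribute over the terms of R1 (each basis-blade product reordered to ascending indices, repeated generators contracted through their squares):
(-e1) R2 = 27 + 135/8*e12
(3/4*e2) R2 = 405/32 - 81/4*e12
Summing the partial products and collecting blades:
Answer: 1269/32 - 27/8*e12


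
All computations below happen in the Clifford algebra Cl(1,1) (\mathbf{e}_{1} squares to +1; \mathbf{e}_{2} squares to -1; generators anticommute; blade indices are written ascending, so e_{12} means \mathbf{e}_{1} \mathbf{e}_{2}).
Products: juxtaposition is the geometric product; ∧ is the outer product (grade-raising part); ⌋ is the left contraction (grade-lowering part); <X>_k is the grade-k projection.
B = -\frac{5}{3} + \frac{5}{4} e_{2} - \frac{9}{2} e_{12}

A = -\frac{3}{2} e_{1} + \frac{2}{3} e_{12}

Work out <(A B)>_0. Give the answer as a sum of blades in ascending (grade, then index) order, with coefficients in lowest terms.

step 1: -3 + \frac{5}{3} e_{1} + \frac{27}{4} e_{2} - \frac{215}{72} e_{12}
step 2: -3
Answer: -3


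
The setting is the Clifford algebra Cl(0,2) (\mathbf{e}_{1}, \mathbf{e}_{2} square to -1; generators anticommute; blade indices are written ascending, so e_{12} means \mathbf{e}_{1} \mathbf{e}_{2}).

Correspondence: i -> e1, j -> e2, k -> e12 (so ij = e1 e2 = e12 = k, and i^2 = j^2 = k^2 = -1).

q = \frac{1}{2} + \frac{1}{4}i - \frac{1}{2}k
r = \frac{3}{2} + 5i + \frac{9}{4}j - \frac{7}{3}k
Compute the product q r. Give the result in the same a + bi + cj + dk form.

In blades: q = \frac{1}{2} + \frac{1}{4} e_{1} - \frac{1}{2} e_{12}, r = \frac{3}{2} + 5 e_{1} + \frac{9}{4} e_{2} - \frac{7}{3} e_{12}.
Distribute q over r term by term (generator squares from the signature, products reordered to ascending indices): (\frac{1}{2})*r = \frac{3}{4} + \frac{5}{2} e_{1} + \frac{9}{8} e_{2} - \frac{7}{6} e_{12}; (\frac{1}{4} e_{1})*r = -\frac{5}{4} + \frac{3}{8} e_{1} + \frac{7}{12} e_{2} + \frac{9}{16} e_{12}; (-\frac{1}{2} e_{12})*r = -\frac{7}{6} + \frac{9}{8} e_{1} - \frac{5}{2} e_{2} - \frac{3}{4} e_{12}.
Sum: -\frac{5}{3} + 4 e_{1} - \frac{19}{24} e_{2} - \frac{65}{48} e_{12}; translating back through the correspondence:
Answer: -\frac{5}{3} + 4i - \frac{19}{24}j - \frac{65}{48}k


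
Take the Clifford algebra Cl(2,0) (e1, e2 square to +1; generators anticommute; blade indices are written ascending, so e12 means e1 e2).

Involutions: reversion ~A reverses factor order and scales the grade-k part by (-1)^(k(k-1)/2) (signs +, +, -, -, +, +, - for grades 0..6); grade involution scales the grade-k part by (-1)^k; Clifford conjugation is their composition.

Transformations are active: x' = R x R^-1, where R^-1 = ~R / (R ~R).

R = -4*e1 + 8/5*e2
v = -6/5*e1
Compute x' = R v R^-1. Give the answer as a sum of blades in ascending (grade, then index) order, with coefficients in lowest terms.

~R = -4*e1 + 8/5*e2, and R ~R = 464/25, so R^-1 = ~R / (464/25).
R v = 24/5 + 48/25*e12
Answer: -126/145*e1 + 24/29*e2


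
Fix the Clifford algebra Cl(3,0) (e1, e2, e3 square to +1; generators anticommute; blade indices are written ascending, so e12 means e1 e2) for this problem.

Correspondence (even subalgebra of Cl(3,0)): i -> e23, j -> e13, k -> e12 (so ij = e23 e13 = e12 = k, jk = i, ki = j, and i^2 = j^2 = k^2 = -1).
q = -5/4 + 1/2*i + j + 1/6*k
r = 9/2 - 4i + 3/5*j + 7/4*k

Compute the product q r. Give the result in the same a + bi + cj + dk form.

In blades: q = -5/4 + 1/6*e12 + e13 + 1/2*e23, r = 9/2 + 7/4*e12 + 3/5*e13 - 4*e23.
Distribute q over r term by term (generator squares from the signature, products reordered to ascending indices): (-5/4)*r = -45/8 - 35/16*e12 - 3/4*e13 + 5*e23; (1/6*e12)*r = -7/24 + 3/4*e12 - 2/3*e13 - 1/10*e23; (e13)*r = -3/5 + 4*e12 + 9/2*e13 + 7/4*e23; (1/2*e23)*r = 2 + 3/10*e12 - 7/8*e13 + 9/4*e23.
Sum: -271/60 + 229/80*e12 + 53/24*e13 + 89/10*e23; translating back through the correspondence:
Answer: -271/60 + 89/10*i + 53/24*j + 229/80*k


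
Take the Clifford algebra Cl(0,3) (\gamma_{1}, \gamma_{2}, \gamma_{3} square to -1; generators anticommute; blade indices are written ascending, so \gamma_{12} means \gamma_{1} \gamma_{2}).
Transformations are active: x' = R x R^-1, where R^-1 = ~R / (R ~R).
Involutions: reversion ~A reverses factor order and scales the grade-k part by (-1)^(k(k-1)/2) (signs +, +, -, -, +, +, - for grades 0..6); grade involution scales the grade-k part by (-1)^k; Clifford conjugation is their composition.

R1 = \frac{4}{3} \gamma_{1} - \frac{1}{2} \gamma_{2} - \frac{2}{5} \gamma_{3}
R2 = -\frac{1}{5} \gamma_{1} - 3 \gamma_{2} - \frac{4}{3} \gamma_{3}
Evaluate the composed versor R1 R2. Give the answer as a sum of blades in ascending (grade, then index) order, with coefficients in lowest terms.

Distribute over the terms of R1 (each basis-blade product reordered to ascending indices, repeated generators contracted through their squares):
(\frac{4}{3} \gamma_{1}) R2 = \frac{4}{15} - 4 \gamma_{12} - \frac{16}{9} \gamma_{13}
(-\frac{1}{2} \gamma_{2}) R2 = -\frac{3}{2} - \frac{1}{10} \gamma_{12} + \frac{2}{3} \gamma_{23}
(-\frac{2}{5} \gamma_{3}) R2 = -\frac{8}{15} - \frac{2}{25} \gamma_{13} - \frac{6}{5} \gamma_{23}
Summing the partial products and collecting blades:
Answer: -\frac{53}{30} - \frac{41}{10} \gamma_{12} - \frac{418}{225} \gamma_{13} - \frac{8}{15} \gamma_{23}


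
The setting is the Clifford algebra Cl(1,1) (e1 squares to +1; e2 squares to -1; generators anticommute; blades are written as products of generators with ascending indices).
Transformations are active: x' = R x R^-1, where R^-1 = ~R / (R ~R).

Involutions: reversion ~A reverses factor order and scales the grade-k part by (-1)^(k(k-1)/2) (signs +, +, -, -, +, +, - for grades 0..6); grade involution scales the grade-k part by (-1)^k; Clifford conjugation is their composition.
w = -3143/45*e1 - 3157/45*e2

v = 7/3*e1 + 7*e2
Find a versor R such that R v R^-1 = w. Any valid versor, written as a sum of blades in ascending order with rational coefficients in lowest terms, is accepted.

The midline construction: v and w both square to -392/9, so reflecting in their sum -3038/45*e1 - 2842/45*e2 exchanges them.
Answer: -3038/45*e1 - 2842/45*e2


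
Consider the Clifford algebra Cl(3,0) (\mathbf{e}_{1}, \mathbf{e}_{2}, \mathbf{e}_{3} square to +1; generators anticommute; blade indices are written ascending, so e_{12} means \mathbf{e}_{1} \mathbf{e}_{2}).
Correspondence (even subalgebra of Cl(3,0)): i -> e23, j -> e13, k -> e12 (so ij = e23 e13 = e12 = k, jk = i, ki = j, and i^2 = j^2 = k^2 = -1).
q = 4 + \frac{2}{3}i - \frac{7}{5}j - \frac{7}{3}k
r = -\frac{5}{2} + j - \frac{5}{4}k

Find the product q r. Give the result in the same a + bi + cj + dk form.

In blades: q = 4 - \frac{7}{3} e_{12} - \frac{7}{5} e_{13} + \frac{2}{3} e_{23}, r = -\frac{5}{2} - \frac{5}{4} e_{12} + e_{13}.
Distribute q over r term by term (generator squares from the signature, products reordered to ascending indices): (4)*r = -10 - 5 e_{12} + 4 e_{13}; (-\frac{7}{3} e_{12})*r = -\frac{35}{12} + \frac{35}{6} e_{12} + \frac{7}{3} e_{23}; (-\frac{7}{5} e_{13})*r = \frac{7}{5} + \frac{7}{2} e_{13} + \frac{7}{4} e_{23}; (\frac{2}{3} e_{23})*r = \frac{2}{3} e_{12} + \frac{5}{6} e_{13} - \frac{5}{3} e_{23}.
Sum: -\frac{691}{60} + \frac{3}{2} e_{12} + \frac{25}{3} e_{13} + \frac{29}{12} e_{23}; translating back through the correspondence:
Answer: -\frac{691}{60} + \frac{29}{12}i + \frac{25}{3}j + \frac{3}{2}k


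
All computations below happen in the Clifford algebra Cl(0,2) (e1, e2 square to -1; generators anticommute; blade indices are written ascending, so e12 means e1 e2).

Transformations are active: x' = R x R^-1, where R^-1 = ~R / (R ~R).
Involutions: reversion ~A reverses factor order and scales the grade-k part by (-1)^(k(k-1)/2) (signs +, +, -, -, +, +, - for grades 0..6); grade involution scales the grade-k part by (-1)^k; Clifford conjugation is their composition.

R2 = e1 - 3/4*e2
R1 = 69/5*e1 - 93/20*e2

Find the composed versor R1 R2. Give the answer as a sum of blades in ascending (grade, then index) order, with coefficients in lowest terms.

Distribute over the terms of R1 (each basis-blade product reordered to ascending indices, repeated generators contracted through their squares):
(69/5*e1) R2 = -69/5 - 207/20*e12
(-93/20*e2) R2 = -279/80 + 93/20*e12
Summing the partial products and collecting blades:
Answer: -1383/80 - 57/10*e12


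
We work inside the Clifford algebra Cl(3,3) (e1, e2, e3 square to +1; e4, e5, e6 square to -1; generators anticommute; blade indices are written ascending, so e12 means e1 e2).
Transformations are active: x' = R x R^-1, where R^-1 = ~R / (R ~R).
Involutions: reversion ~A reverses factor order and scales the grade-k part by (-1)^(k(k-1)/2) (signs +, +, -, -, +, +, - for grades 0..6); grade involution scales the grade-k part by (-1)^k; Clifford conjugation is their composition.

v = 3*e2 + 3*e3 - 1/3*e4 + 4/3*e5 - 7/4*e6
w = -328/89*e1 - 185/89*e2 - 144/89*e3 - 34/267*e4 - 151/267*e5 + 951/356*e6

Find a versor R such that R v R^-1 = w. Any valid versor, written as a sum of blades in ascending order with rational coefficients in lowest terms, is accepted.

Here q(v) = q(w) = 1879/144; the classical choice R = v + w = -328/89*e1 + 82/89*e2 + 123/89*e3 - 41/89*e4 + 205/267*e5 + 82/89*e6 then realises v -> w under the sandwich.
Answer: -328/89*e1 + 82/89*e2 + 123/89*e3 - 41/89*e4 + 205/267*e5 + 82/89*e6


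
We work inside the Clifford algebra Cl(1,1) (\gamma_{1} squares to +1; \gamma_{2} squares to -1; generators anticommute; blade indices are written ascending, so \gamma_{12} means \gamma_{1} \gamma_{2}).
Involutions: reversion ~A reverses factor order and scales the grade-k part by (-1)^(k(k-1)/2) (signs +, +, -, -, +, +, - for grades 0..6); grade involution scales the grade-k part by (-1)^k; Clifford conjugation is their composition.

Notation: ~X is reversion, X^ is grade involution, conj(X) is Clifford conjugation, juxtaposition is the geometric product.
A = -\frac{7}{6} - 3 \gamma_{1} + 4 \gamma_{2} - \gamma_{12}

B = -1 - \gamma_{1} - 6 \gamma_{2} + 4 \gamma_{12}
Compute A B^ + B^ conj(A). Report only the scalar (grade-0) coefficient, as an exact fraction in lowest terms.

first term: -\frac{179}{6} + \frac{143}{6} \gamma_{1} - 22 \gamma_{2} - \frac{77}{3} \gamma_{12}
second term: \frac{193}{6} + \frac{107}{6} \gamma_{1} - 14 \gamma_{2} - \frac{83}{3} \gamma_{12}
Answer: \frac{7}{3}


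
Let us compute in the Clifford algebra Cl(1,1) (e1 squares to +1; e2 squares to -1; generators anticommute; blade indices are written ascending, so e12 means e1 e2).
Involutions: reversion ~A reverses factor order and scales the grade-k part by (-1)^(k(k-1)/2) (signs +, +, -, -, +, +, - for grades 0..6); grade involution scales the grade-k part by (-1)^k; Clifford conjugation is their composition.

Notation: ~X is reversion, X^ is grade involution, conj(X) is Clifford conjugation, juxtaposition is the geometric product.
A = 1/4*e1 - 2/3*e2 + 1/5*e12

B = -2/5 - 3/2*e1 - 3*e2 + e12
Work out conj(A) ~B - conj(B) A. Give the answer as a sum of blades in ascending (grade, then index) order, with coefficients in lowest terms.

first term: 103/40 - 7/6*e1 - 19/60*e2 + 183/100*e12
second term: 87/40 - 1/6*e1 + 49/60*e2 - 183/100*e12
Answer: 2/5 - e1 - 17/15*e2 + 183/50*e12


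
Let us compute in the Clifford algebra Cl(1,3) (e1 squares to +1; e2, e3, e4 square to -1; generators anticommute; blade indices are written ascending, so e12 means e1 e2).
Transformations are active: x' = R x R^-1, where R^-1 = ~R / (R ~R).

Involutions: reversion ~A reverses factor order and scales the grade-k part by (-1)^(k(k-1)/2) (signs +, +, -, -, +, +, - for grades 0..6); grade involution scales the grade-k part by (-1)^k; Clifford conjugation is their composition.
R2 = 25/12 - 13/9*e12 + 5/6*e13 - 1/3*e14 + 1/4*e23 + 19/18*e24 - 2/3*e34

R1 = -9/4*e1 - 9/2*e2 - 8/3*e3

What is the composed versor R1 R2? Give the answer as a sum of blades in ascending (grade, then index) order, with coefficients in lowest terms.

Distribute over the terms of R1 (each basis-blade product reordered to ascending indices, repeated generators contracted through their squares):
(-9/4*e1) R2 = -75/16*e1 + 13/4*e2 - 15/8*e3 + 3/4*e4 - 9/16*e123 - 19/8*e124 + 3/2*e134
(-9/2*e2) R2 = 13/2*e1 - 75/8*e2 + 9/8*e3 + 19/4*e4 + 15/4*e123 - 3/2*e124 + 3*e234
(-8/3*e3) R2 = -20/9*e1 - 2/3*e2 - 50/9*e3 - 16/9*e4 + 104/27*e123 - 8/9*e134 + 76/27*e234
Summing the partial products and collecting blades:
Answer: -59/144*e1 - 163/24*e2 - 227/36*e3 + 67/18*e4 + 3041/432*e123 - 31/8*e124 + 11/18*e134 + 157/27*e234


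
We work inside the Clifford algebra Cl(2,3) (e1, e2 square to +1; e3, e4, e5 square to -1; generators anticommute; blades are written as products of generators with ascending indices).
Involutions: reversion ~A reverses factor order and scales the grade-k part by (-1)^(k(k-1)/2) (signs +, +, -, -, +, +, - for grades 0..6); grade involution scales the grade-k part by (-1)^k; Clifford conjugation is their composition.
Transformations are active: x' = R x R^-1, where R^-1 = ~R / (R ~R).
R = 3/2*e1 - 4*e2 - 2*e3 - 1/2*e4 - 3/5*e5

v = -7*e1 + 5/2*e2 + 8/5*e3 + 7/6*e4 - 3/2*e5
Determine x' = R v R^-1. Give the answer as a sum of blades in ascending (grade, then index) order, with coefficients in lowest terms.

~R = 3/2*e1 - 4*e2 - 2*e3 - 1/2*e4 - 3/5*e5, and R ~R = 341/25, so R^-1 = ~R / (341/25).
R v = -1057/60 - 97/4*e1 e2 - 58/5*e1 e3 - 7/4*e1 e4 - 129/20*e1 e5 - 7/5*e2 e3 - 41/12*e2 e4 + 15/2*e2 e5 - 23/15*e3 e4 + 99/25*e3 e5 + 29/20*e4 e5
Answer: 4263/1364*e1 + 16025/2046*e2 + 18241/5115*e3 + 511/4092*e4 + 1040/341*e5


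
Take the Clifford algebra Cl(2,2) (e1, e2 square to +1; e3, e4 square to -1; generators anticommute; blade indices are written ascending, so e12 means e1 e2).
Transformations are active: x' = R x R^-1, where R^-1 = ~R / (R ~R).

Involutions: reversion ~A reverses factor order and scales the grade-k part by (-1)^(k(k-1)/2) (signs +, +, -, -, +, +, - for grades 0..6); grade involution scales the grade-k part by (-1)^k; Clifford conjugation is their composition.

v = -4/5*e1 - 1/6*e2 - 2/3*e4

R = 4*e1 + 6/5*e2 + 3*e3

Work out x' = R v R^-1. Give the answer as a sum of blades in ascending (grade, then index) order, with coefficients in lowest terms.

~R = 4*e1 + 6/5*e2 + 3*e3, and R ~R = 211/25, so R^-1 = ~R / (211/25).
R v = -17/5 + 22/75*e12 + 12/5*e13 - 8/3*e14 + 1/2*e23 - 4/5*e24 - 2*e34
Answer: -2556/1055*e1 - 1013/1266*e2 - 510/211*e3 + 2/3*e4


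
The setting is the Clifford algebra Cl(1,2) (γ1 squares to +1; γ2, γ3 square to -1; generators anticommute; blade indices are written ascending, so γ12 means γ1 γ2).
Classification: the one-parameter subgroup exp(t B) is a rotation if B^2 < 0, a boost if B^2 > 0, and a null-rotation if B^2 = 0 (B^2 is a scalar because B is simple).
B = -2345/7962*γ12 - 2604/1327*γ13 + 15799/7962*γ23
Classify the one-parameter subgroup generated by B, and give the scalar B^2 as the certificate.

B^2 term by term: the squares give (-2345/7962)^2*(γ12)^2 + (-2604/1327)^2*(γ13)^2 + (15799/7962)^2*(γ23)^2 = 5499025/63393444*(+1) + 6780816/1760929*(+1) + 249608401/63393444*(-1) = 0 (each basis 2-blade squares to minus the product of its generators' squares); cross terms between blades sharing an index anticommute and cancel. So B^2 = 0.
Answer: null-rotation, certificate B^2 = 0. Note: conjugating B changes its blade decomposition but never the scalar B^2 = 0, whose sign settles the classification.


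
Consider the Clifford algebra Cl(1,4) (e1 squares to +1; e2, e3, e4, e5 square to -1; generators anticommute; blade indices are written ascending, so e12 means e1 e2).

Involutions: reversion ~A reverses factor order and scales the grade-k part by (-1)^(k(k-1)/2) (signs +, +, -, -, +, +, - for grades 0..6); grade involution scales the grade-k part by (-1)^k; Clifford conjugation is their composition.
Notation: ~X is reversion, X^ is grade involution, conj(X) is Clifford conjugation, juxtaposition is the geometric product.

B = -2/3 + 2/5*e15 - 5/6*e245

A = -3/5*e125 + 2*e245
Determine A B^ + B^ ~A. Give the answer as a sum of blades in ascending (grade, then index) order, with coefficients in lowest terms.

first term: 5/3 + 6/25*e2 - 1/2*e14 + 4/5*e124 + 2/5*e125 - 4/3*e245
second term: -5/3 - 6/25*e2 - 1/2*e14 + 4/5*e124 - 2/5*e125 + 4/3*e245
Answer: -e14 + 8/5*e124


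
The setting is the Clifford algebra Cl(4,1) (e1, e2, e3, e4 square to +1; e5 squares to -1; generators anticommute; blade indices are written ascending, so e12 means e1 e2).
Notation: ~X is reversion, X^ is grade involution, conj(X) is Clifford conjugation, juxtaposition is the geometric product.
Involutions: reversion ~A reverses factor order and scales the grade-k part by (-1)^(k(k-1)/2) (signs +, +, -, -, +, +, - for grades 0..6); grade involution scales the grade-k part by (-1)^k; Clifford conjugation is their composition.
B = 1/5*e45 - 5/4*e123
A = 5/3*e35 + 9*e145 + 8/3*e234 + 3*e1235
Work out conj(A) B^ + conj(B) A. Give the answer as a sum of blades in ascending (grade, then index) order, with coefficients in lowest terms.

first term: 9/5*e1 + 15/4*e5 + 10/3*e14 - 1/3*e34 + 25/12*e125 + 8/15*e235 + 3/5*e1234 + 45/4*e2345
second term: -9/5*e1 + 15/4*e5 + 10/3*e14 + 1/3*e34 - 25/12*e125 + 8/15*e235 + 3/5*e1234 - 45/4*e2345
Answer: 15/2*e5 + 20/3*e14 + 16/15*e235 + 6/5*e1234


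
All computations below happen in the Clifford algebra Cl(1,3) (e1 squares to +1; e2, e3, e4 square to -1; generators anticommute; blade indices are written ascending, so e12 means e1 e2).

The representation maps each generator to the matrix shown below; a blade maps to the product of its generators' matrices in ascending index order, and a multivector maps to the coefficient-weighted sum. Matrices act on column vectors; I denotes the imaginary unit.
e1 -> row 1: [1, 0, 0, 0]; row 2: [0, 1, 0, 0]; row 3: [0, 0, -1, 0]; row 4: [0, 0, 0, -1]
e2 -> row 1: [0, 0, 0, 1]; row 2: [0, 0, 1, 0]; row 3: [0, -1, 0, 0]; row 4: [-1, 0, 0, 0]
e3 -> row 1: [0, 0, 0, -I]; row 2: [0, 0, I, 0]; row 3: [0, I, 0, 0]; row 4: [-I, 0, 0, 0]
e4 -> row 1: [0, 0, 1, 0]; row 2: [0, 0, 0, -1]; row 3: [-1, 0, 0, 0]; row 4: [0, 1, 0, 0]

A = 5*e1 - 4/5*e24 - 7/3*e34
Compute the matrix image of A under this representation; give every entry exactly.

Bivector images (products of the table entries): rho(e24) = rho(e2)rho(e4) = row 1: [0, 1, 0, 0]; row 2: [-1, 0, 0, 0]; row 3: [0, 0, 0, 1]; row 4: [0, 0, -1, 0]; rho(e34) = rho(e3)rho(e4) = row 1: [0, -I, 0, 0]; row 2: [-I, 0, 0, 0]; row 3: [0, 0, 0, -I]; row 4: [0, 0, -I, 0].
M = (5)*rho(e1) + (-4/5)*rho(e24) + (-7/3)*rho(e34), summed entrywise:
Answer: row 1: [5, -4/5 + 7*I/3, 0, 0]; row 2: [4/5 + 7*I/3, 5, 0, 0]; row 3: [0, 0, -5, -4/5 + 7*I/3]; row 4: [0, 0, 4/5 + 7*I/3, -5]


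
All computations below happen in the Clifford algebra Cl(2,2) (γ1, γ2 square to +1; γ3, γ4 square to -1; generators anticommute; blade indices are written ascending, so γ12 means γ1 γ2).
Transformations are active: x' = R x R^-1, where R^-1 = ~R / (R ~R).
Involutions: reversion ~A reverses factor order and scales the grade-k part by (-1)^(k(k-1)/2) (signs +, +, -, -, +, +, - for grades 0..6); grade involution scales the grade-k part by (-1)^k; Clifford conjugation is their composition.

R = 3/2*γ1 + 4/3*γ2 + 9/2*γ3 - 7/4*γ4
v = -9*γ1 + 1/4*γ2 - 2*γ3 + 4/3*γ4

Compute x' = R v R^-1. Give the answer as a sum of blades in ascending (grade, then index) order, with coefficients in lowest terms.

~R = 3/2*γ1 + 4/3*γ2 + 9/2*γ3 - 7/4*γ4, and R ~R = -2777/144, so R^-1 = ~R / (-2777/144).
R v = -11/6 + 99/8*γ12 + 75/2*γ13 - 55/4*γ14 - 91/24*γ23 + 319/144*γ24 + 5/2*γ34
Answer: 25785/2777*γ1 + 39/11108*γ2 + 7930/2777*γ3 - 13880/8331*γ4
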